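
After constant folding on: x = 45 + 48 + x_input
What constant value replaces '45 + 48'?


Identifying constant sub-expression:
  Original: x = 45 + 48 + x_input
  45 and 48 are both compile-time constants
  Evaluating: 45 + 48 = 93
  After folding: x = 93 + x_input

93


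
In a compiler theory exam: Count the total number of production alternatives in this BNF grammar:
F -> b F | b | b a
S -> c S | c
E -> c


Counting alternatives per rule:
  F: 3 alternative(s)
  S: 2 alternative(s)
  E: 1 alternative(s)
Sum: 3 + 2 + 1 = 6

6


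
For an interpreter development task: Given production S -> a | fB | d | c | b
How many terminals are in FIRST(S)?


Production: S -> a | fB | d | c | b
Examining each alternative for leading terminals:
  S -> a : first terminal = 'a'
  S -> fB : first terminal = 'f'
  S -> d : first terminal = 'd'
  S -> c : first terminal = 'c'
  S -> b : first terminal = 'b'
FIRST(S) = {a, b, c, d, f}
Count: 5

5


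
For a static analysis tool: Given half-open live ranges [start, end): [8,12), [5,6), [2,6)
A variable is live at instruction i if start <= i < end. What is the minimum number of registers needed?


Live ranges:
  Var0: [8, 12)
  Var1: [5, 6)
  Var2: [2, 6)
Sweep-line events (position, delta, active):
  pos=2 start -> active=1
  pos=5 start -> active=2
  pos=6 end -> active=1
  pos=6 end -> active=0
  pos=8 start -> active=1
  pos=12 end -> active=0
Maximum simultaneous active: 2
Minimum registers needed: 2

2


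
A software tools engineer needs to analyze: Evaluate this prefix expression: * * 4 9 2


Parsing prefix expression: * * 4 9 2
Step 1: Innermost operation '* 4 9'
  4 * 9 = 36
Step 2: Outer operation '* [36] 2'
  36 * 2 = 72

72


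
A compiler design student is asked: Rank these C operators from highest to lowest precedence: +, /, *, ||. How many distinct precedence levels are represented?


Looking up precedence for each operator:
  + -> precedence 5
  / -> precedence 6
  * -> precedence 6
  || -> precedence 1
Sorted highest to lowest: /, *, +, ||
Distinct precedence values: [6, 5, 1]
Number of distinct levels: 3

3


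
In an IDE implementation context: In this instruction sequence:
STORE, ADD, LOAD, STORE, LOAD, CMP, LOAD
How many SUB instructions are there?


Scanning instruction sequence for SUB:
  Position 1: STORE
  Position 2: ADD
  Position 3: LOAD
  Position 4: STORE
  Position 5: LOAD
  Position 6: CMP
  Position 7: LOAD
Matches at positions: []
Total SUB count: 0

0


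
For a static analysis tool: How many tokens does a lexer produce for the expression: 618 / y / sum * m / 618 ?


Scanning '618 / y / sum * m / 618'
Token 1: '618' -> integer_literal
Token 2: '/' -> operator
Token 3: 'y' -> identifier
Token 4: '/' -> operator
Token 5: 'sum' -> identifier
Token 6: '*' -> operator
Token 7: 'm' -> identifier
Token 8: '/' -> operator
Token 9: '618' -> integer_literal
Total tokens: 9

9


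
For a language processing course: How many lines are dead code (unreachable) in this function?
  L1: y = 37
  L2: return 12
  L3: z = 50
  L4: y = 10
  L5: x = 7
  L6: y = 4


Analyzing control flow:
  L1: reachable (before return)
  L2: reachable (return statement)
  L3: DEAD (after return at L2)
  L4: DEAD (after return at L2)
  L5: DEAD (after return at L2)
  L6: DEAD (after return at L2)
Return at L2, total lines = 6
Dead lines: L3 through L6
Count: 4

4


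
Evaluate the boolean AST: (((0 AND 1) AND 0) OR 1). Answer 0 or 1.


Step 1: Evaluate inner node
  0 AND 1 = 0
Step 2: Evaluate next node
  0 AND 0 = 0
Step 3: Evaluate root node
  0 OR 1 = 1

1


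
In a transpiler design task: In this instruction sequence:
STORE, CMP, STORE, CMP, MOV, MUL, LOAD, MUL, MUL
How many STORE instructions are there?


Scanning instruction sequence for STORE:
  Position 1: STORE <- MATCH
  Position 2: CMP
  Position 3: STORE <- MATCH
  Position 4: CMP
  Position 5: MOV
  Position 6: MUL
  Position 7: LOAD
  Position 8: MUL
  Position 9: MUL
Matches at positions: [1, 3]
Total STORE count: 2

2


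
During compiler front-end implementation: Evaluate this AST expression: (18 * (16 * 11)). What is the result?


Expression: (18 * (16 * 11))
Evaluating step by step:
  16 * 11 = 176
  18 * 176 = 3168
Result: 3168

3168


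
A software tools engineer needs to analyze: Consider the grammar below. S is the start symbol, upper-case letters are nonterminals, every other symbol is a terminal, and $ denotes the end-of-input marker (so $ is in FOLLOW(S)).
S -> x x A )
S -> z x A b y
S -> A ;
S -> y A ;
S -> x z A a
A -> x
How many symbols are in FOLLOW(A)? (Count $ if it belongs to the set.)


S is the start symbol and does not occur in any rule body, so FOLLOW(S) = {$}.
Examining every occurrence of A in a rule body:
  S -> x x A ) : A is followed by terminal ')' -> add ')'
  S -> z x A b y : A is followed by terminal 'b' -> add 'b'
  S -> A ; : A is followed by terminal ';' -> add ';'
  S -> y A ; : A is followed by terminal ';' -> add ';' (already in the set)
  S -> x z A a : A is followed by terminal 'a' -> add 'a'
  A -> x : A does not occur in the body -> contributes nothing
FOLLOW(A) = {), ;, a, b}
Count: 4

4


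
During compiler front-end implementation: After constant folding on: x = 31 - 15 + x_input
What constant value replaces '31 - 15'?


Identifying constant sub-expression:
  Original: x = 31 - 15 + x_input
  31 and 15 are both compile-time constants
  Evaluating: 31 - 15 = 16
  After folding: x = 16 + x_input

16


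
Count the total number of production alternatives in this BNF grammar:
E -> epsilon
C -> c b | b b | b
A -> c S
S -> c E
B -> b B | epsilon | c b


Counting alternatives per rule:
  E: 1 alternative(s)
  C: 3 alternative(s)
  A: 1 alternative(s)
  S: 1 alternative(s)
  B: 3 alternative(s)
Sum: 1 + 3 + 1 + 1 + 3 = 9

9


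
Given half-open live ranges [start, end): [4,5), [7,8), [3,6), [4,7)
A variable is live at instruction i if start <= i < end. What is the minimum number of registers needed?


Live ranges:
  Var0: [4, 5)
  Var1: [7, 8)
  Var2: [3, 6)
  Var3: [4, 7)
Sweep-line events (position, delta, active):
  pos=3 start -> active=1
  pos=4 start -> active=2
  pos=4 start -> active=3
  pos=5 end -> active=2
  pos=6 end -> active=1
  pos=7 end -> active=0
  pos=7 start -> active=1
  pos=8 end -> active=0
Maximum simultaneous active: 3
Minimum registers needed: 3

3


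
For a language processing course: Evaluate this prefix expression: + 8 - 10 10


Parsing prefix expression: + 8 - 10 10
Step 1: Innermost operation '- 10 10'
  10 - 10 = 0
Step 2: Outer operation '+ 8 [0]'
  8 + 0 = 8

8


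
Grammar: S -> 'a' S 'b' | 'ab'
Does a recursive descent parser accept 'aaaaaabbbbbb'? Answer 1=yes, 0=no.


Grammar accepts strings of the form a^n b^n (n >= 1)
Word: 'aaaaaabbbbbb'
Counting: 6 a's and 6 b's
Check: 6 == 6? Yes
Derivation (S -> aSb applied 5 time(s), then S -> ab): S => aSb => aaSbb => aaaSbbb => aaaaSbbbb => aaaaaSbbbbb => aaaaaabbbbbb
Accepted

1


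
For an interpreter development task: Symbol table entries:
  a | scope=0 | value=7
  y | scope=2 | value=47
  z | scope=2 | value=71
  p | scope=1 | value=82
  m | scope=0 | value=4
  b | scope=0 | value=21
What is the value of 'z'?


Searching symbol table for 'z':
  a | scope=0 | value=7
  y | scope=2 | value=47
  z | scope=2 | value=71 <- MATCH
  p | scope=1 | value=82
  m | scope=0 | value=4
  b | scope=0 | value=21
Found 'z' at scope 2 with value 71

71


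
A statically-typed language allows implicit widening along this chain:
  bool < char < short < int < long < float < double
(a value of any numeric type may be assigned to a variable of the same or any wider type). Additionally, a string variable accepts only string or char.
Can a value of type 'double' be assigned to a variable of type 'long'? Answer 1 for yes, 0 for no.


Target variable type: long
Source value type: double
Numeric ranks: double=6, long=4
Widening allowed iff rank(source) <= rank(target): 6 <= 4? No
Result: 0

0


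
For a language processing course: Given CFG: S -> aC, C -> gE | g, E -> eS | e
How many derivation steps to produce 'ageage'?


Grammar: S -> aC, C -> gE | g, E -> eS | e
Deriving 'ageage':
Step 1: S -> aC => aC
Step 2: C -> gE => agE
Step 3: E -> eS => ageS
Step 4: S -> aC => ageaC
Step 5: C -> gE => ageagE
Step 6: E -> e => ageage
Total derivation steps: 6

6


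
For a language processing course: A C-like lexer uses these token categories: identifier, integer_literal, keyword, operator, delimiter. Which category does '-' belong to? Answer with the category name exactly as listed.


Token: '-'
Checking categories:
  identifier: no
  integer_literal: no
  operator: YES
  keyword: no
  delimiter: no
Category: operator

operator


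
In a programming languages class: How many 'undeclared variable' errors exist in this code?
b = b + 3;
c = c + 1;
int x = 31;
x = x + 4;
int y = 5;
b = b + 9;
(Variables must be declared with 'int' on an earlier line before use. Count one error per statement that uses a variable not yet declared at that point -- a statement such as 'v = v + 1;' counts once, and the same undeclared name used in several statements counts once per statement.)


Scanning code line by line:
  Line 1: use 'b' -> ERROR (undeclared)
  Line 2: use 'c' -> ERROR (undeclared)
  Line 3: declare 'x' -> declared = ['x']
  Line 4: use 'x' -> OK (declared)
  Line 5: declare 'y' -> declared = ['x', 'y']
  Line 6: use 'b' -> ERROR (undeclared)
Total undeclared variable errors: 3

3


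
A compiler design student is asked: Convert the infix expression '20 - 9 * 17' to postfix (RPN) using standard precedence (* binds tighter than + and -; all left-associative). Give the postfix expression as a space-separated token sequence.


Applying the shunting-yard algorithm:
  Operand 20 -> output
  Push '-' onto operator stack -> op-stack: [-]
  Operand 9 -> output
  Push '*' onto operator stack -> op-stack: [-, *]
  Operand 17 -> output
  End of input: pop '*' to output
  End of input: pop '-' to output
Postfix result: 20 9 17 * -

20 9 17 * -


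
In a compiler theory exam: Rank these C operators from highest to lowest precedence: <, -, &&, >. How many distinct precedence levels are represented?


Looking up precedence for each operator:
  < -> precedence 4
  - -> precedence 5
  && -> precedence 2
  > -> precedence 4
Sorted highest to lowest: -, <, >, &&
Distinct precedence values: [5, 4, 2]
Number of distinct levels: 3

3


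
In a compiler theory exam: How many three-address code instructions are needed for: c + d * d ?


Expression: c + d * d
Generating three-address code (respecting * over +/- precedence):
  Instruction 1: t1 = d * d
  Instruction 2: t2 = c + t1
Total instructions: 2

2


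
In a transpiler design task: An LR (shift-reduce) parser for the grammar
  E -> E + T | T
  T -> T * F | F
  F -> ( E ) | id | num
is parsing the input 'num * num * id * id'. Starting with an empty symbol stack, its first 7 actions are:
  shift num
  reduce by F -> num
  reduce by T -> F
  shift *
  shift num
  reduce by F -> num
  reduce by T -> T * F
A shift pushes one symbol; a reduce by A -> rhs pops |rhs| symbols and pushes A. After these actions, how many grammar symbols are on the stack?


Tracking the symbol stack through each action:
  Action 1: shift 'num' : push -> stack = [num] (size 1)
  Action 2: reduce by F -> num : pop 1, push F -> stack = [F] (size 1)
  Action 3: reduce by T -> F : pop 1, push T -> stack = [T] (size 1)
  Action 4: shift '*' : push -> stack = [T, *] (size 2)
  Action 5: shift 'num' : push -> stack = [T, *, num] (size 3)
  Action 6: reduce by F -> num : pop 1, push F -> stack = [T, *, F] (size 3)
  Action 7: reduce by T -> T * F : pop 3, push T -> stack = [T] (size 1)
Final stack size: 1

1


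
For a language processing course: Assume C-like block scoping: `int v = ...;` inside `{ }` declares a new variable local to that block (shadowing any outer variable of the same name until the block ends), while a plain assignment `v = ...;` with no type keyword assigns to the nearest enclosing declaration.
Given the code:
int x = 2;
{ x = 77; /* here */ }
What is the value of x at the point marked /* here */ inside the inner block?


Analyzing scoping rules:
Outer scope: declares x = 2
Inner block: 'x = 77;' has no type keyword, so it is an assignment to the outer x (no shadowing)
Inside the block, after the assignment -> 77
Result: 77

77


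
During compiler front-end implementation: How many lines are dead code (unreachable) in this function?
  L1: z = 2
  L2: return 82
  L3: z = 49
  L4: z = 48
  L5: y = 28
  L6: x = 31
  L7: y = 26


Analyzing control flow:
  L1: reachable (before return)
  L2: reachable (return statement)
  L3: DEAD (after return at L2)
  L4: DEAD (after return at L2)
  L5: DEAD (after return at L2)
  L6: DEAD (after return at L2)
  L7: DEAD (after return at L2)
Return at L2, total lines = 7
Dead lines: L3 through L7
Count: 5

5


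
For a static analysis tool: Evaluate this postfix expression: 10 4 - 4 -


Processing tokens left to right:
Push 10, Push 4
Pop 10 and 4, compute 10 - 4 = 6, push 6
Push 4
Pop 6 and 4, compute 6 - 4 = 2, push 2
Stack result: 2

2


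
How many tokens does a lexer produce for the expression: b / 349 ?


Scanning 'b / 349'
Token 1: 'b' -> identifier
Token 2: '/' -> operator
Token 3: '349' -> integer_literal
Total tokens: 3

3


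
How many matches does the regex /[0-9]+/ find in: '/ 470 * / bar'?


Pattern: /[0-9]+/ (int literals)
Input: '/ 470 * / bar'
Scanning for matches:
  Match 1: '470'
Total matches: 1

1


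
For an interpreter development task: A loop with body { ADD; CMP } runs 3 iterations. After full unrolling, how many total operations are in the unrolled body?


Loop body operations: ADD, CMP (2 ops per iteration)
Unrolling 3 iterations:
  Iteration 1: ADD, CMP (2 ops)
  Iteration 2: ADD, CMP (2 ops)
  Iteration 3: ADD, CMP (2 ops)
Total: 3 iterations * 2 ops/iter = 6 operations

6


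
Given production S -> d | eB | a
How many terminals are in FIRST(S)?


Production: S -> d | eB | a
Examining each alternative for leading terminals:
  S -> d : first terminal = 'd'
  S -> eB : first terminal = 'e'
  S -> a : first terminal = 'a'
FIRST(S) = {a, d, e}
Count: 3

3


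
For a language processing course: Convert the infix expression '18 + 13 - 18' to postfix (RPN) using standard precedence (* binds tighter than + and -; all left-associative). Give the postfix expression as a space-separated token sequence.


Applying the shunting-yard algorithm:
  Operand 18 -> output
  Push '+' onto operator stack -> op-stack: [+]
  Operand 13 -> output
  See '-' (prec 1); top '+' (prec 1) >= it -> pop '+' to output
  Push '-' onto operator stack -> op-stack: [-]
  Operand 18 -> output
  End of input: pop '-' to output
Postfix result: 18 13 + 18 -

18 13 + 18 -


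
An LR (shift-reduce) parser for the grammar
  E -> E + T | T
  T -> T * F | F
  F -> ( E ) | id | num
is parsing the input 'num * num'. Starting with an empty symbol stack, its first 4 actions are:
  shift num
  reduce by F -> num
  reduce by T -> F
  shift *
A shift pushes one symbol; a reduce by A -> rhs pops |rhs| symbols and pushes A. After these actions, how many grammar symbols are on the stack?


Tracking the symbol stack through each action:
  Action 1: shift 'num' : push -> stack = [num] (size 1)
  Action 2: reduce by F -> num : pop 1, push F -> stack = [F] (size 1)
  Action 3: reduce by T -> F : pop 1, push T -> stack = [T] (size 1)
  Action 4: shift '*' : push -> stack = [T, *] (size 2)
Final stack size: 2

2


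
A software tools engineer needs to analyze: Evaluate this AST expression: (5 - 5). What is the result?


Expression: (5 - 5)
Evaluating step by step:
  5 - 5 = 0
Result: 0

0


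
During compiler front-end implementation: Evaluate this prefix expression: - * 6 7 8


Parsing prefix expression: - * 6 7 8
Step 1: Innermost operation '* 6 7'
  6 * 7 = 42
Step 2: Outer operation '- [42] 8'
  42 - 8 = 34

34


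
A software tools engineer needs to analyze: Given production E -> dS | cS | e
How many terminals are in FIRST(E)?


Production: E -> dS | cS | e
Examining each alternative for leading terminals:
  E -> dS : first terminal = 'd'
  E -> cS : first terminal = 'c'
  E -> e : first terminal = 'e'
FIRST(E) = {c, d, e}
Count: 3

3


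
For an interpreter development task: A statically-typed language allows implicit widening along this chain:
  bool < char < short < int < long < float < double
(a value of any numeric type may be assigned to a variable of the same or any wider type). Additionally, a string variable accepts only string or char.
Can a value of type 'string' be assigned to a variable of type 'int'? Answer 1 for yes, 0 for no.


Target variable type: int
Source value type: string
Rule: string cannot widen to any numeric type
Result: 0

0


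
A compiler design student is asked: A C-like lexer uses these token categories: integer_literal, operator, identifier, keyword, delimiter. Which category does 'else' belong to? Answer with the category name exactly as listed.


Token: 'else'
Checking categories:
  identifier: no
  integer_literal: no
  operator: no
  keyword: YES
  delimiter: no
Category: keyword

keyword


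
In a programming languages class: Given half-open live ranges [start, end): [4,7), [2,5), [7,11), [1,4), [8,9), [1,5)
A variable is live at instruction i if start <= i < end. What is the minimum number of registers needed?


Live ranges:
  Var0: [4, 7)
  Var1: [2, 5)
  Var2: [7, 11)
  Var3: [1, 4)
  Var4: [8, 9)
  Var5: [1, 5)
Sweep-line events (position, delta, active):
  pos=1 start -> active=1
  pos=1 start -> active=2
  pos=2 start -> active=3
  pos=4 end -> active=2
  pos=4 start -> active=3
  pos=5 end -> active=2
  pos=5 end -> active=1
  pos=7 end -> active=0
  pos=7 start -> active=1
  pos=8 start -> active=2
  pos=9 end -> active=1
  pos=11 end -> active=0
Maximum simultaneous active: 3
Minimum registers needed: 3

3


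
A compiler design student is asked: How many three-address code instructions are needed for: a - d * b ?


Expression: a - d * b
Generating three-address code (respecting * over +/- precedence):
  Instruction 1: t1 = d * b
  Instruction 2: t2 = a - t1
Total instructions: 2

2


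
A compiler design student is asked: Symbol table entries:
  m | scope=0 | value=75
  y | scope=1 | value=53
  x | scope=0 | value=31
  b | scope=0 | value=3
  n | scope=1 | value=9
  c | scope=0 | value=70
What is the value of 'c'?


Searching symbol table for 'c':
  m | scope=0 | value=75
  y | scope=1 | value=53
  x | scope=0 | value=31
  b | scope=0 | value=3
  n | scope=1 | value=9
  c | scope=0 | value=70 <- MATCH
Found 'c' at scope 0 with value 70

70


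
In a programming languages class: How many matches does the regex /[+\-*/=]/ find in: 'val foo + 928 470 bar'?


Pattern: /[+\-*/=]/ (operators)
Input: 'val foo + 928 470 bar'
Scanning for matches:
  Match 1: '+'
Total matches: 1

1


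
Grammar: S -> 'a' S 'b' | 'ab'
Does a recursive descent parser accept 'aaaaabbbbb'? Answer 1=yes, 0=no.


Grammar accepts strings of the form a^n b^n (n >= 1)
Word: 'aaaaabbbbb'
Counting: 5 a's and 5 b's
Check: 5 == 5? Yes
Derivation (S -> aSb applied 4 time(s), then S -> ab): S => aSb => aaSbb => aaaSbbb => aaaaSbbbb => aaaaabbbbb
Accepted

1


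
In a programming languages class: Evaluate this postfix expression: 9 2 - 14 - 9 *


Processing tokens left to right:
Push 9, Push 2
Pop 9 and 2, compute 9 - 2 = 7, push 7
Push 14
Pop 7 and 14, compute 7 - 14 = -7, push -7
Push 9
Pop -7 and 9, compute -7 * 9 = -63, push -63
Stack result: -63

-63


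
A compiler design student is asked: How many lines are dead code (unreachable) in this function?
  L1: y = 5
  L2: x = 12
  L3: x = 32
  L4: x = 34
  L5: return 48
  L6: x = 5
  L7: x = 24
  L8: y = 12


Analyzing control flow:
  L1: reachable (before return)
  L2: reachable (before return)
  L3: reachable (before return)
  L4: reachable (before return)
  L5: reachable (return statement)
  L6: DEAD (after return at L5)
  L7: DEAD (after return at L5)
  L8: DEAD (after return at L5)
Return at L5, total lines = 8
Dead lines: L6 through L8
Count: 3

3


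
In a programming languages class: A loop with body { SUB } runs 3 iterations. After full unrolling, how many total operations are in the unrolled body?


Loop body operations: SUB (1 op per iteration)
Unrolling 3 iterations:
  Iteration 1: SUB (1 ops)
  Iteration 2: SUB (1 ops)
  Iteration 3: SUB (1 ops)
Total: 3 iterations * 1 ops/iter = 3 operations

3


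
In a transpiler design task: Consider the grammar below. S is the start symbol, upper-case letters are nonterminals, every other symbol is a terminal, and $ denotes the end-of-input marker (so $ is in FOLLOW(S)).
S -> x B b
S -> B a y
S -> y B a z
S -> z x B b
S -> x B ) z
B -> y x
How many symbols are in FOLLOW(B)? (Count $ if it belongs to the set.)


S is the start symbol and does not occur in any rule body, so FOLLOW(S) = {$}.
Examining every occurrence of B in a rule body:
  S -> x B b : B is followed by terminal 'b' -> add 'b'
  S -> B a y : B is followed by terminal 'a' -> add 'a'
  S -> y B a z : B is followed by terminal 'a' -> add 'a' (already in the set)
  S -> z x B b : B is followed by terminal 'b' -> add 'b' (already in the set)
  S -> x B ) z : B is followed by terminal ')' -> add ')'
  B -> y x : B does not occur in the body -> contributes nothing
FOLLOW(B) = {), a, b}
Count: 3

3


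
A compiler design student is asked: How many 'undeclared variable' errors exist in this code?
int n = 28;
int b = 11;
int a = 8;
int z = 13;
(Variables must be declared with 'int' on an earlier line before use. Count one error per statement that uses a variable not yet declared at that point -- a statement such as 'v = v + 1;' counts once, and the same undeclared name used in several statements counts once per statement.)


Scanning code line by line:
  Line 1: declare 'n' -> declared = ['n']
  Line 2: declare 'b' -> declared = ['b', 'n']
  Line 3: declare 'a' -> declared = ['a', 'b', 'n']
  Line 4: declare 'z' -> declared = ['a', 'b', 'n', 'z']
Total undeclared variable errors: 0

0


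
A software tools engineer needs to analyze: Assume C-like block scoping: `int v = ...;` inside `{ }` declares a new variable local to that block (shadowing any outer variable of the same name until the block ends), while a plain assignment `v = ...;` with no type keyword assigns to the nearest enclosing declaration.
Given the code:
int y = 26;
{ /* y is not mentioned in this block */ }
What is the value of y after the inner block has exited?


Analyzing scoping rules:
Outer scope: declares y = 26
Inner block: y is neither redeclared nor assigned -> unchanged
After the block -> 26
Result: 26

26


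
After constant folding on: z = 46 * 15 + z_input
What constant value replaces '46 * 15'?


Identifying constant sub-expression:
  Original: z = 46 * 15 + z_input
  46 and 15 are both compile-time constants
  Evaluating: 46 * 15 = 690
  After folding: z = 690 + z_input

690


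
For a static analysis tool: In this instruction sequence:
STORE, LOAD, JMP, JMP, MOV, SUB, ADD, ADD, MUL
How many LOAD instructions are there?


Scanning instruction sequence for LOAD:
  Position 1: STORE
  Position 2: LOAD <- MATCH
  Position 3: JMP
  Position 4: JMP
  Position 5: MOV
  Position 6: SUB
  Position 7: ADD
  Position 8: ADD
  Position 9: MUL
Matches at positions: [2]
Total LOAD count: 1

1


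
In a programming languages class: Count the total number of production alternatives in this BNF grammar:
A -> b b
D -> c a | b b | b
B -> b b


Counting alternatives per rule:
  A: 1 alternative(s)
  D: 3 alternative(s)
  B: 1 alternative(s)
Sum: 1 + 3 + 1 = 5

5


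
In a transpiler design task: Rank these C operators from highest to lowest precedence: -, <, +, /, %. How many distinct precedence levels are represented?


Looking up precedence for each operator:
  - -> precedence 5
  < -> precedence 4
  + -> precedence 5
  / -> precedence 6
  % -> precedence 6
Sorted highest to lowest: /, %, -, +, <
Distinct precedence values: [6, 5, 4]
Number of distinct levels: 3

3


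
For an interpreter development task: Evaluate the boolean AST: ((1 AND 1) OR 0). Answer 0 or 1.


Step 1: Evaluate inner node
  1 AND 1 = 1
Step 2: Evaluate root node
  1 OR 0 = 1

1


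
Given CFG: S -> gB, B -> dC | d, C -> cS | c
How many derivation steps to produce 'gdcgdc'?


Grammar: S -> gB, B -> dC | d, C -> cS | c
Deriving 'gdcgdc':
Step 1: S -> gB => gB
Step 2: B -> dC => gdC
Step 3: C -> cS => gdcS
Step 4: S -> gB => gdcgB
Step 5: B -> dC => gdcgdC
Step 6: C -> c => gdcgdc
Total derivation steps: 6

6


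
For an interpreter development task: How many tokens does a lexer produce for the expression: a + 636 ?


Scanning 'a + 636'
Token 1: 'a' -> identifier
Token 2: '+' -> operator
Token 3: '636' -> integer_literal
Total tokens: 3

3


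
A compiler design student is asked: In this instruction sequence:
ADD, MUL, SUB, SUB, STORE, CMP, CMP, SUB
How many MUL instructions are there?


Scanning instruction sequence for MUL:
  Position 1: ADD
  Position 2: MUL <- MATCH
  Position 3: SUB
  Position 4: SUB
  Position 5: STORE
  Position 6: CMP
  Position 7: CMP
  Position 8: SUB
Matches at positions: [2]
Total MUL count: 1

1


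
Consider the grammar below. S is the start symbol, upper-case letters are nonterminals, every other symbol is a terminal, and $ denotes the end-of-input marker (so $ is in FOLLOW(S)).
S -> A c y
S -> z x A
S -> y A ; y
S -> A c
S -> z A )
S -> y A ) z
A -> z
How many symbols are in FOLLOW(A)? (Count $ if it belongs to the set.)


S is the start symbol and does not occur in any rule body, so FOLLOW(S) = {$}.
Examining every occurrence of A in a rule body:
  S -> A c y : A is followed by terminal 'c' -> add 'c'
  S -> z x A : A is at the right end -> add FOLLOW(S) = {$}
  S -> y A ; y : A is followed by terminal ';' -> add ';'
  S -> A c : A is followed by terminal 'c' -> add 'c' (already in the set)
  S -> z A ) : A is followed by terminal ')' -> add ')'
  S -> y A ) z : A is followed by terminal ')' -> add ')' (already in the set)
  A -> z : A does not occur in the body -> contributes nothing
FOLLOW(A) = {), ;, c, $}
Count: 4

4


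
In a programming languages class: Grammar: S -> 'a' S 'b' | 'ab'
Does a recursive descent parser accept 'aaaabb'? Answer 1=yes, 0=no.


Grammar accepts strings of the form a^n b^n (n >= 1)
Word: 'aaaabb'
Counting: 4 a's and 2 b's
Check: 4 == 2? No
Mismatch: a-count != b-count
Rejected

0


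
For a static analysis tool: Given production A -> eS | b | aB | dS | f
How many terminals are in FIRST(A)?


Production: A -> eS | b | aB | dS | f
Examining each alternative for leading terminals:
  A -> eS : first terminal = 'e'
  A -> b : first terminal = 'b'
  A -> aB : first terminal = 'a'
  A -> dS : first terminal = 'd'
  A -> f : first terminal = 'f'
FIRST(A) = {a, b, d, e, f}
Count: 5

5


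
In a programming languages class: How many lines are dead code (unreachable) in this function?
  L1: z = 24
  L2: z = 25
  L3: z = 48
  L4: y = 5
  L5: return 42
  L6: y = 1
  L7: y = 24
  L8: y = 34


Analyzing control flow:
  L1: reachable (before return)
  L2: reachable (before return)
  L3: reachable (before return)
  L4: reachable (before return)
  L5: reachable (return statement)
  L6: DEAD (after return at L5)
  L7: DEAD (after return at L5)
  L8: DEAD (after return at L5)
Return at L5, total lines = 8
Dead lines: L6 through L8
Count: 3

3


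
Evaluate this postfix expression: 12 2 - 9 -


Processing tokens left to right:
Push 12, Push 2
Pop 12 and 2, compute 12 - 2 = 10, push 10
Push 9
Pop 10 and 9, compute 10 - 9 = 1, push 1
Stack result: 1

1


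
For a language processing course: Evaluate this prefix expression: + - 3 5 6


Parsing prefix expression: + - 3 5 6
Step 1: Innermost operation '- 3 5'
  3 - 5 = -2
Step 2: Outer operation '+ [-2] 6'
  -2 + 6 = 4

4


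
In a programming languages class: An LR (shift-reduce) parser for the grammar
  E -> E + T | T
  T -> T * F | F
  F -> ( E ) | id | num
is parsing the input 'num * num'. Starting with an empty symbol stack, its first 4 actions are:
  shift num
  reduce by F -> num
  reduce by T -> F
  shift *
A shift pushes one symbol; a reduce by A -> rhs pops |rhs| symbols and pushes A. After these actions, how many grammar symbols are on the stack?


Tracking the symbol stack through each action:
  Action 1: shift 'num' : push -> stack = [num] (size 1)
  Action 2: reduce by F -> num : pop 1, push F -> stack = [F] (size 1)
  Action 3: reduce by T -> F : pop 1, push T -> stack = [T] (size 1)
  Action 4: shift '*' : push -> stack = [T, *] (size 2)
Final stack size: 2

2


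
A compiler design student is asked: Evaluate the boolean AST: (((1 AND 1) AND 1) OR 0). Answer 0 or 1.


Step 1: Evaluate inner node
  1 AND 1 = 1
Step 2: Evaluate next node
  1 AND 1 = 1
Step 3: Evaluate root node
  1 OR 0 = 1

1


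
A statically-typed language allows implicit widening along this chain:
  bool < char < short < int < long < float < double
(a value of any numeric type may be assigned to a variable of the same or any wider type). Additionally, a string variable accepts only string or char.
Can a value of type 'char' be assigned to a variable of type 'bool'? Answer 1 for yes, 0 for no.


Target variable type: bool
Source value type: char
Numeric ranks: char=1, bool=0
Widening allowed iff rank(source) <= rank(target): 1 <= 0? No
Result: 0

0


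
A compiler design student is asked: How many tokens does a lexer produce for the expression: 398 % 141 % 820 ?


Scanning '398 % 141 % 820'
Token 1: '398' -> integer_literal
Token 2: '%' -> operator
Token 3: '141' -> integer_literal
Token 4: '%' -> operator
Token 5: '820' -> integer_literal
Total tokens: 5

5


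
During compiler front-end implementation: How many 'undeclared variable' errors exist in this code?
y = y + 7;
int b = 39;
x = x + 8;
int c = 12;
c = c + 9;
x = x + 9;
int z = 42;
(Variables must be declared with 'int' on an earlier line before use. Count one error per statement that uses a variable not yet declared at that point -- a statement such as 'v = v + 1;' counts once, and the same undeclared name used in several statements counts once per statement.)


Scanning code line by line:
  Line 1: use 'y' -> ERROR (undeclared)
  Line 2: declare 'b' -> declared = ['b']
  Line 3: use 'x' -> ERROR (undeclared)
  Line 4: declare 'c' -> declared = ['b', 'c']
  Line 5: use 'c' -> OK (declared)
  Line 6: use 'x' -> ERROR (undeclared)
  Line 7: declare 'z' -> declared = ['b', 'c', 'z']
Total undeclared variable errors: 3

3


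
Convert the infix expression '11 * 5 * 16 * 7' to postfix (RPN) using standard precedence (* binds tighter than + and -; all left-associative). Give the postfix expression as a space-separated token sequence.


Applying the shunting-yard algorithm:
  Operand 11 -> output
  Push '*' onto operator stack -> op-stack: [*]
  Operand 5 -> output
  See '*' (prec 2); top '*' (prec 2) >= it -> pop '*' to output
  Push '*' onto operator stack -> op-stack: [*]
  Operand 16 -> output
  See '*' (prec 2); top '*' (prec 2) >= it -> pop '*' to output
  Push '*' onto operator stack -> op-stack: [*]
  Operand 7 -> output
  End of input: pop '*' to output
Postfix result: 11 5 * 16 * 7 *

11 5 * 16 * 7 *


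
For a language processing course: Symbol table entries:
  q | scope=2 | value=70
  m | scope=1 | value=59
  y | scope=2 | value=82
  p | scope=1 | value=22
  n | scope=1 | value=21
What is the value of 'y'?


Searching symbol table for 'y':
  q | scope=2 | value=70
  m | scope=1 | value=59
  y | scope=2 | value=82 <- MATCH
  p | scope=1 | value=22
  n | scope=1 | value=21
Found 'y' at scope 2 with value 82

82


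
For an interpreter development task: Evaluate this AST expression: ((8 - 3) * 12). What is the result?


Expression: ((8 - 3) * 12)
Evaluating step by step:
  8 - 3 = 5
  5 * 12 = 60
Result: 60

60


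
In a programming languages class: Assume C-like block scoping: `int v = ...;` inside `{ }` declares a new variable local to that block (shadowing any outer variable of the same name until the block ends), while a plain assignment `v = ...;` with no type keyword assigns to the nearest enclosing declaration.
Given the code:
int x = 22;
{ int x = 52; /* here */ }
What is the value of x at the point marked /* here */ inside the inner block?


Analyzing scoping rules:
Outer scope: declares x = 22
Inner block: 'int x = 52;' declares a NEW x that shadows the outer one
Inside the block the inner declaration is in scope -> 52
Result: 52

52


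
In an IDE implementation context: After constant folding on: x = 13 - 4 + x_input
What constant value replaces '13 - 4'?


Identifying constant sub-expression:
  Original: x = 13 - 4 + x_input
  13 and 4 are both compile-time constants
  Evaluating: 13 - 4 = 9
  After folding: x = 9 + x_input

9


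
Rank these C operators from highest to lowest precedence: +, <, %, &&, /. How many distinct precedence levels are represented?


Looking up precedence for each operator:
  + -> precedence 5
  < -> precedence 4
  % -> precedence 6
  && -> precedence 2
  / -> precedence 6
Sorted highest to lowest: %, /, +, <, &&
Distinct precedence values: [6, 5, 4, 2]
Number of distinct levels: 4

4


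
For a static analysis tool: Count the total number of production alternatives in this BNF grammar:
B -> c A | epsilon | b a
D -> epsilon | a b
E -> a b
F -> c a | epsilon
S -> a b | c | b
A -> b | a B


Counting alternatives per rule:
  B: 3 alternative(s)
  D: 2 alternative(s)
  E: 1 alternative(s)
  F: 2 alternative(s)
  S: 3 alternative(s)
  A: 2 alternative(s)
Sum: 3 + 2 + 1 + 2 + 3 + 2 = 13

13


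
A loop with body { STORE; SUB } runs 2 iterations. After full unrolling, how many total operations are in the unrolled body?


Loop body operations: STORE, SUB (2 ops per iteration)
Unrolling 2 iterations:
  Iteration 1: STORE, SUB (2 ops)
  Iteration 2: STORE, SUB (2 ops)
Total: 2 iterations * 2 ops/iter = 4 operations

4


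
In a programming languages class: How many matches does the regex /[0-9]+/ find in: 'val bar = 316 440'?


Pattern: /[0-9]+/ (int literals)
Input: 'val bar = 316 440'
Scanning for matches:
  Match 1: '316'
  Match 2: '440'
Total matches: 2

2


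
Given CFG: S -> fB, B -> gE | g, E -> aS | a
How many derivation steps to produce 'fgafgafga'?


Grammar: S -> fB, B -> gE | g, E -> aS | a
Deriving 'fgafgafga':
Step 1: S -> fB => fB
Step 2: B -> gE => fgE
Step 3: E -> aS => fgaS
Step 4: S -> fB => fgafB
Step 5: B -> gE => fgafgE
Step 6: E -> aS => fgafgaS
Step 7: S -> fB => fgafgafB
Step 8: B -> gE => fgafgafgE
Step 9: E -> a => fgafgafga
Total derivation steps: 9

9


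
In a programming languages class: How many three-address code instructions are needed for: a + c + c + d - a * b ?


Expression: a + c + c + d - a * b
Generating three-address code (respecting * over +/- precedence):
  Instruction 1: t1 = a * b
  Instruction 2: t2 = a + c
  Instruction 3: t3 = t2 + c
  Instruction 4: t4 = t3 + d
  Instruction 5: t5 = t4 - t1
Total instructions: 5

5


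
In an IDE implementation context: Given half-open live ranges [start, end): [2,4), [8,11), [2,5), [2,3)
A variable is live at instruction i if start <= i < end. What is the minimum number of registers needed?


Live ranges:
  Var0: [2, 4)
  Var1: [8, 11)
  Var2: [2, 5)
  Var3: [2, 3)
Sweep-line events (position, delta, active):
  pos=2 start -> active=1
  pos=2 start -> active=2
  pos=2 start -> active=3
  pos=3 end -> active=2
  pos=4 end -> active=1
  pos=5 end -> active=0
  pos=8 start -> active=1
  pos=11 end -> active=0
Maximum simultaneous active: 3
Minimum registers needed: 3

3


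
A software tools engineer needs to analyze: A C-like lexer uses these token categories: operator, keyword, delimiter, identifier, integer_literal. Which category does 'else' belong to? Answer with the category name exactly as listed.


Token: 'else'
Checking categories:
  identifier: no
  integer_literal: no
  operator: no
  keyword: YES
  delimiter: no
Category: keyword

keyword


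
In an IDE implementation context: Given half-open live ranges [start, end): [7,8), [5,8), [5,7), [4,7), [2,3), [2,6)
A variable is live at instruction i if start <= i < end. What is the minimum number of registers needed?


Live ranges:
  Var0: [7, 8)
  Var1: [5, 8)
  Var2: [5, 7)
  Var3: [4, 7)
  Var4: [2, 3)
  Var5: [2, 6)
Sweep-line events (position, delta, active):
  pos=2 start -> active=1
  pos=2 start -> active=2
  pos=3 end -> active=1
  pos=4 start -> active=2
  pos=5 start -> active=3
  pos=5 start -> active=4
  pos=6 end -> active=3
  pos=7 end -> active=2
  pos=7 end -> active=1
  pos=7 start -> active=2
  pos=8 end -> active=1
  pos=8 end -> active=0
Maximum simultaneous active: 4
Minimum registers needed: 4

4


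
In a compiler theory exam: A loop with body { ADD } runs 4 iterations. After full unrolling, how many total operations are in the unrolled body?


Loop body operations: ADD (1 op per iteration)
Unrolling 4 iterations:
  Iteration 1: ADD (1 ops)
  Iteration 2: ADD (1 ops)
  Iteration 3: ADD (1 ops)
  Iteration 4: ADD (1 ops)
Total: 4 iterations * 1 ops/iter = 4 operations

4


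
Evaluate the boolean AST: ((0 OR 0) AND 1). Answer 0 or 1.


Step 1: Evaluate inner node
  0 OR 0 = 0
Step 2: Evaluate root node
  0 AND 1 = 0

0


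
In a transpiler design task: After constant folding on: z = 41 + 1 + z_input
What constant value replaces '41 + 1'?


Identifying constant sub-expression:
  Original: z = 41 + 1 + z_input
  41 and 1 are both compile-time constants
  Evaluating: 41 + 1 = 42
  After folding: z = 42 + z_input

42


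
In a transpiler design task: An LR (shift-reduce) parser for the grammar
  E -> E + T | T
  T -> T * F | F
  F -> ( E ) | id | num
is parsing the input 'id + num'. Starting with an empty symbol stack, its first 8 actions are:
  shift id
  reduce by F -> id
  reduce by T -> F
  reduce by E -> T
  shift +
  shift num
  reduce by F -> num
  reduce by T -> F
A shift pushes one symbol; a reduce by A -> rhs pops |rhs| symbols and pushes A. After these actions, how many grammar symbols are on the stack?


Tracking the symbol stack through each action:
  Action 1: shift 'id' : push -> stack = [id] (size 1)
  Action 2: reduce by F -> id : pop 1, push F -> stack = [F] (size 1)
  Action 3: reduce by T -> F : pop 1, push T -> stack = [T] (size 1)
  Action 4: reduce by E -> T : pop 1, push E -> stack = [E] (size 1)
  Action 5: shift '+' : push -> stack = [E, +] (size 2)
  Action 6: shift 'num' : push -> stack = [E, +, num] (size 3)
  Action 7: reduce by F -> num : pop 1, push F -> stack = [E, +, F] (size 3)
  Action 8: reduce by T -> F : pop 1, push T -> stack = [E, +, T] (size 3)
Final stack size: 3

3


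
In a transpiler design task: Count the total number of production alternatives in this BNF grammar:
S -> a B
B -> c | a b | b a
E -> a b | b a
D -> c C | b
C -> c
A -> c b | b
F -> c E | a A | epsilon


Counting alternatives per rule:
  S: 1 alternative(s)
  B: 3 alternative(s)
  E: 2 alternative(s)
  D: 2 alternative(s)
  C: 1 alternative(s)
  A: 2 alternative(s)
  F: 3 alternative(s)
Sum: 1 + 3 + 2 + 2 + 1 + 2 + 3 = 14

14


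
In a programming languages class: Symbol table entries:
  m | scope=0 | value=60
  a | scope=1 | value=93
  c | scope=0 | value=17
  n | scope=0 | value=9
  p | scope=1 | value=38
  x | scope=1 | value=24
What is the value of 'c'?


Searching symbol table for 'c':
  m | scope=0 | value=60
  a | scope=1 | value=93
  c | scope=0 | value=17 <- MATCH
  n | scope=0 | value=9
  p | scope=1 | value=38
  x | scope=1 | value=24
Found 'c' at scope 0 with value 17

17


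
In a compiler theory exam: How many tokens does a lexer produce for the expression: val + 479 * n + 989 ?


Scanning 'val + 479 * n + 989'
Token 1: 'val' -> identifier
Token 2: '+' -> operator
Token 3: '479' -> integer_literal
Token 4: '*' -> operator
Token 5: 'n' -> identifier
Token 6: '+' -> operator
Token 7: '989' -> integer_literal
Total tokens: 7

7
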